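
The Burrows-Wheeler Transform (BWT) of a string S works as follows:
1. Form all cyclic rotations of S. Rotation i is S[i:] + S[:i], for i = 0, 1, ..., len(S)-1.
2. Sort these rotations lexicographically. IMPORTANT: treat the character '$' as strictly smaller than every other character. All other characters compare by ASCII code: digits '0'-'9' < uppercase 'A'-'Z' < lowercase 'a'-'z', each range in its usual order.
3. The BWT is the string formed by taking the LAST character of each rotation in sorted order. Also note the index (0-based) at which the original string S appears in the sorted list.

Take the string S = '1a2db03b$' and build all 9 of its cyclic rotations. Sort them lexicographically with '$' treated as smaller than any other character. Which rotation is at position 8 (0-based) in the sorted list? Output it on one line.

Answer: db03b$1a2

Derivation:
All 9 rotations (rotation i = S[i:]+S[:i]):
  rot[0] = 1a2db03b$
  rot[1] = a2db03b$1
  rot[2] = 2db03b$1a
  rot[3] = db03b$1a2
  rot[4] = b03b$1a2d
  rot[5] = 03b$1a2db
  rot[6] = 3b$1a2db0
  rot[7] = b$1a2db03
  rot[8] = $1a2db03b
Sorted (with $ < everything):
  sorted[0] = $1a2db03b
  sorted[1] = 03b$1a2db
  sorted[2] = 1a2db03b$
  sorted[3] = 2db03b$1a
  sorted[4] = 3b$1a2db0
  sorted[5] = a2db03b$1
  sorted[6] = b$1a2db03
  sorted[7] = b03b$1a2d
  sorted[8] = db03b$1a2
sorted[8] = db03b$1a2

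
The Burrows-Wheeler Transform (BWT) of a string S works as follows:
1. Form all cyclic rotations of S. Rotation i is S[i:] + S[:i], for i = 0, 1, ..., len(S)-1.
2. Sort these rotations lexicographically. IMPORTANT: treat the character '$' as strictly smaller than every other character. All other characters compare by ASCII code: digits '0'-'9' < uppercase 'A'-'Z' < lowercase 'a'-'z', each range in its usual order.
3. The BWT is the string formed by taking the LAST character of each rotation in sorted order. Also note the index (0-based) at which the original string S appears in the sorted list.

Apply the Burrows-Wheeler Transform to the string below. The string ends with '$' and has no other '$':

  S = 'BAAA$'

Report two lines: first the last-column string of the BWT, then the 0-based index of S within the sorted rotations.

Answer: AAAB$
4

Derivation:
All 5 rotations (rotation i = S[i:]+S[:i]):
  rot[0] = BAAA$
  rot[1] = AAA$B
  rot[2] = AA$BA
  rot[3] = A$BAA
  rot[4] = $BAAA
Sorted (with $ < everything):
  sorted[0] = $BAAA  (last char: 'A')
  sorted[1] = A$BAA  (last char: 'A')
  sorted[2] = AA$BA  (last char: 'A')
  sorted[3] = AAA$B  (last char: 'B')
  sorted[4] = BAAA$  (last char: '$')
Last column: AAAB$
Original string S is at sorted index 4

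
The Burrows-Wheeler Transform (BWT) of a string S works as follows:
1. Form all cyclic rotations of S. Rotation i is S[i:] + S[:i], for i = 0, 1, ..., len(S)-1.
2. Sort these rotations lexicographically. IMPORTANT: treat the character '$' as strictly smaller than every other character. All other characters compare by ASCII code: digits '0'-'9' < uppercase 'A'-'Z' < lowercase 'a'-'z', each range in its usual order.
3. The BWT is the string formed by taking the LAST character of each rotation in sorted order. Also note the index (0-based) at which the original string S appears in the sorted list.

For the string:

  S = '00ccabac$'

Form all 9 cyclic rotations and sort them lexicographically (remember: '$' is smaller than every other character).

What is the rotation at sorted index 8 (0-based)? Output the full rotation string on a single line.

Answer: ccabac$00

Derivation:
All 9 rotations (rotation i = S[i:]+S[:i]):
  rot[0] = 00ccabac$
  rot[1] = 0ccabac$0
  rot[2] = ccabac$00
  rot[3] = cabac$00c
  rot[4] = abac$00cc
  rot[5] = bac$00cca
  rot[6] = ac$00ccab
  rot[7] = c$00ccaba
  rot[8] = $00ccabac
Sorted (with $ < everything):
  sorted[0] = $00ccabac
  sorted[1] = 00ccabac$
  sorted[2] = 0ccabac$0
  sorted[3] = abac$00cc
  sorted[4] = ac$00ccab
  sorted[5] = bac$00cca
  sorted[6] = c$00ccaba
  sorted[7] = cabac$00c
  sorted[8] = ccabac$00
sorted[8] = ccabac$00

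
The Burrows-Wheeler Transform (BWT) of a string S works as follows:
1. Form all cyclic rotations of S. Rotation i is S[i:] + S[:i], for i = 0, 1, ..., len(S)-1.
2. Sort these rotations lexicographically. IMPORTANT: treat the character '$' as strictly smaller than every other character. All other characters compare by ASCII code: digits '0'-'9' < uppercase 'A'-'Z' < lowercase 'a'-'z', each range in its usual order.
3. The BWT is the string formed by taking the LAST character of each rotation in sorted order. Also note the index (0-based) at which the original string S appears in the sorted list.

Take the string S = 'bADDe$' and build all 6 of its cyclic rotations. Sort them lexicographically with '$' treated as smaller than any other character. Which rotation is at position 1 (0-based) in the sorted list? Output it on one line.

Answer: ADDe$b

Derivation:
All 6 rotations (rotation i = S[i:]+S[:i]):
  rot[0] = bADDe$
  rot[1] = ADDe$b
  rot[2] = DDe$bA
  rot[3] = De$bAD
  rot[4] = e$bADD
  rot[5] = $bADDe
Sorted (with $ < everything):
  sorted[0] = $bADDe
  sorted[1] = ADDe$b
  sorted[2] = DDe$bA
  sorted[3] = De$bAD
  sorted[4] = bADDe$
  sorted[5] = e$bADD
sorted[1] = ADDe$b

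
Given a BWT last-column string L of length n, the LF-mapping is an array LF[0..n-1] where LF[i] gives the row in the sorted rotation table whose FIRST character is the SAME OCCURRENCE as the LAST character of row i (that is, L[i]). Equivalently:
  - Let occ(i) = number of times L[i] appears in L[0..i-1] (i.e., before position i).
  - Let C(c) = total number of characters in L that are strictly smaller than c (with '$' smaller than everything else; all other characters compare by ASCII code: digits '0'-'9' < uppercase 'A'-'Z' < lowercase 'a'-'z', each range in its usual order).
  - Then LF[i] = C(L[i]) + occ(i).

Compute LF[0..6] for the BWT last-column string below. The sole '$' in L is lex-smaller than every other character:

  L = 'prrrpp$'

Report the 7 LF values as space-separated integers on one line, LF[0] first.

Answer: 1 4 5 6 2 3 0

Derivation:
Char counts: '$':1, 'p':3, 'r':3
C (first-col start): C('$')=0, C('p')=1, C('r')=4
L[0]='p': occ=0, LF[0]=C('p')+0=1+0=1
L[1]='r': occ=0, LF[1]=C('r')+0=4+0=4
L[2]='r': occ=1, LF[2]=C('r')+1=4+1=5
L[3]='r': occ=2, LF[3]=C('r')+2=4+2=6
L[4]='p': occ=1, LF[4]=C('p')+1=1+1=2
L[5]='p': occ=2, LF[5]=C('p')+2=1+2=3
L[6]='$': occ=0, LF[6]=C('$')+0=0+0=0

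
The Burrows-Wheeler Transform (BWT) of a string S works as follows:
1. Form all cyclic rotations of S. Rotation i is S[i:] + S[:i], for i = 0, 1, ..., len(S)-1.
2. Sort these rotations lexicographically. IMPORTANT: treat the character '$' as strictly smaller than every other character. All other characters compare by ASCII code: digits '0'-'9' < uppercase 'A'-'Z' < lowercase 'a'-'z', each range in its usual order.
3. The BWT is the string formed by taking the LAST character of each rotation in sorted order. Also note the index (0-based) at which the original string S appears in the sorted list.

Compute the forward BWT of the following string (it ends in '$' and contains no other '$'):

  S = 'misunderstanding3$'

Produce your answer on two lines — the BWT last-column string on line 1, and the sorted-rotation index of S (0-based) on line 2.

All 18 rotations (rotation i = S[i:]+S[:i]):
  rot[0] = misunderstanding3$
  rot[1] = isunderstanding3$m
  rot[2] = sunderstanding3$mi
  rot[3] = understanding3$mis
  rot[4] = nderstanding3$misu
  rot[5] = derstanding3$misun
  rot[6] = erstanding3$misund
  rot[7] = rstanding3$misunde
  rot[8] = standing3$misunder
  rot[9] = tanding3$misunders
  rot[10] = anding3$misunderst
  rot[11] = nding3$misundersta
  rot[12] = ding3$misunderstan
  rot[13] = ing3$misunderstand
  rot[14] = ng3$misunderstandi
  rot[15] = g3$misunderstandin
  rot[16] = 3$misunderstanding
  rot[17] = $misunderstanding3
Sorted (with $ < everything):
  sorted[0] = $misunderstanding3  (last char: '3')
  sorted[1] = 3$misunderstanding  (last char: 'g')
  sorted[2] = anding3$misunderst  (last char: 't')
  sorted[3] = derstanding3$misun  (last char: 'n')
  sorted[4] = ding3$misunderstan  (last char: 'n')
  sorted[5] = erstanding3$misund  (last char: 'd')
  sorted[6] = g3$misunderstandin  (last char: 'n')
  sorted[7] = ing3$misunderstand  (last char: 'd')
  sorted[8] = isunderstanding3$m  (last char: 'm')
  sorted[9] = misunderstanding3$  (last char: '$')
  sorted[10] = nderstanding3$misu  (last char: 'u')
  sorted[11] = nding3$misundersta  (last char: 'a')
  sorted[12] = ng3$misunderstandi  (last char: 'i')
  sorted[13] = rstanding3$misunde  (last char: 'e')
  sorted[14] = standing3$misunder  (last char: 'r')
  sorted[15] = sunderstanding3$mi  (last char: 'i')
  sorted[16] = tanding3$misunders  (last char: 's')
  sorted[17] = understanding3$mis  (last char: 's')
Last column: 3gtnndndm$uaieriss
Original string S is at sorted index 9

Answer: 3gtnndndm$uaieriss
9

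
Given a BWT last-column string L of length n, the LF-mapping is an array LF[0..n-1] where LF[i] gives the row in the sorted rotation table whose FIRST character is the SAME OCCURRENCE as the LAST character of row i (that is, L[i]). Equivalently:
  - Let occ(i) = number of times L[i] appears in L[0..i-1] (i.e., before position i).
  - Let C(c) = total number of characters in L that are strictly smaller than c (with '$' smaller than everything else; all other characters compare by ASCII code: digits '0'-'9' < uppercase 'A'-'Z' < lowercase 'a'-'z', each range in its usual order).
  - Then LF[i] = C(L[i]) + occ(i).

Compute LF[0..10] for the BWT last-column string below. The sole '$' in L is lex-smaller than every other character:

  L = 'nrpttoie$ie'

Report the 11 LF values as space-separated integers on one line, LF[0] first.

Char counts: '$':1, 'e':2, 'i':2, 'n':1, 'o':1, 'p':1, 'r':1, 't':2
C (first-col start): C('$')=0, C('e')=1, C('i')=3, C('n')=5, C('o')=6, C('p')=7, C('r')=8, C('t')=9
L[0]='n': occ=0, LF[0]=C('n')+0=5+0=5
L[1]='r': occ=0, LF[1]=C('r')+0=8+0=8
L[2]='p': occ=0, LF[2]=C('p')+0=7+0=7
L[3]='t': occ=0, LF[3]=C('t')+0=9+0=9
L[4]='t': occ=1, LF[4]=C('t')+1=9+1=10
L[5]='o': occ=0, LF[5]=C('o')+0=6+0=6
L[6]='i': occ=0, LF[6]=C('i')+0=3+0=3
L[7]='e': occ=0, LF[7]=C('e')+0=1+0=1
L[8]='$': occ=0, LF[8]=C('$')+0=0+0=0
L[9]='i': occ=1, LF[9]=C('i')+1=3+1=4
L[10]='e': occ=1, LF[10]=C('e')+1=1+1=2

Answer: 5 8 7 9 10 6 3 1 0 4 2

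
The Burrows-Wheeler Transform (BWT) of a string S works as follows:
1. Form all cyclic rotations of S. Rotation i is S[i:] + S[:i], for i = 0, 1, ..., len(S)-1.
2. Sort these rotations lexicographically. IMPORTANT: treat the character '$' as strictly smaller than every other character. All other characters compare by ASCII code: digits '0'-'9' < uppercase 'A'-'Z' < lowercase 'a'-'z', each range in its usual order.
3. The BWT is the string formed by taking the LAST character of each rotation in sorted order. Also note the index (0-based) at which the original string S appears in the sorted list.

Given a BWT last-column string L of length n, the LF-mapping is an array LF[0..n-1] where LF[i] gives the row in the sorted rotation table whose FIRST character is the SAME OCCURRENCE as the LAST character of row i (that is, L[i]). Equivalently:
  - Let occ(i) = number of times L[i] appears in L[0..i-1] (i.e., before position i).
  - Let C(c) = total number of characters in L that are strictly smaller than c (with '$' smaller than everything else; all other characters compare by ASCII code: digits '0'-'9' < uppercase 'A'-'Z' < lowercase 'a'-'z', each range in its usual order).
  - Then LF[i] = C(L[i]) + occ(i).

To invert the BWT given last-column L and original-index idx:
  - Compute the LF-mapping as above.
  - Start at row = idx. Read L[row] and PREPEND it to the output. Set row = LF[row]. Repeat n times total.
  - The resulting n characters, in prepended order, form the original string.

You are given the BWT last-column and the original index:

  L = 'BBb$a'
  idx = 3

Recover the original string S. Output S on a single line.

LF mapping: 1 2 4 0 3
Walk LF starting at row 3, prepending L[row]:
  step 1: row=3, L[3]='$', prepend. Next row=LF[3]=0
  step 2: row=0, L[0]='B', prepend. Next row=LF[0]=1
  step 3: row=1, L[1]='B', prepend. Next row=LF[1]=2
  step 4: row=2, L[2]='b', prepend. Next row=LF[2]=4
  step 5: row=4, L[4]='a', prepend. Next row=LF[4]=3
Reversed output: abBB$

Answer: abBB$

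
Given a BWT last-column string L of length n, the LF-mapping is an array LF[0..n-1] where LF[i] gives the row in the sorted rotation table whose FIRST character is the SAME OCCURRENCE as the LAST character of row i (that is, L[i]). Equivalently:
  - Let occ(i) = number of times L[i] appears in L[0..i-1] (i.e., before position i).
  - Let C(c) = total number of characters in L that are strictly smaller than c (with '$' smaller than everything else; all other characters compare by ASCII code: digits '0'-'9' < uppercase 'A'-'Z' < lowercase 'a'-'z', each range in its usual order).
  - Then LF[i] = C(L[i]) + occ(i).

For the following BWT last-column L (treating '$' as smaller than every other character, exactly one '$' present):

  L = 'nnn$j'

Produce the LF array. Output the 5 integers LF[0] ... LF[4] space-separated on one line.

Answer: 2 3 4 0 1

Derivation:
Char counts: '$':1, 'j':1, 'n':3
C (first-col start): C('$')=0, C('j')=1, C('n')=2
L[0]='n': occ=0, LF[0]=C('n')+0=2+0=2
L[1]='n': occ=1, LF[1]=C('n')+1=2+1=3
L[2]='n': occ=2, LF[2]=C('n')+2=2+2=4
L[3]='$': occ=0, LF[3]=C('$')+0=0+0=0
L[4]='j': occ=0, LF[4]=C('j')+0=1+0=1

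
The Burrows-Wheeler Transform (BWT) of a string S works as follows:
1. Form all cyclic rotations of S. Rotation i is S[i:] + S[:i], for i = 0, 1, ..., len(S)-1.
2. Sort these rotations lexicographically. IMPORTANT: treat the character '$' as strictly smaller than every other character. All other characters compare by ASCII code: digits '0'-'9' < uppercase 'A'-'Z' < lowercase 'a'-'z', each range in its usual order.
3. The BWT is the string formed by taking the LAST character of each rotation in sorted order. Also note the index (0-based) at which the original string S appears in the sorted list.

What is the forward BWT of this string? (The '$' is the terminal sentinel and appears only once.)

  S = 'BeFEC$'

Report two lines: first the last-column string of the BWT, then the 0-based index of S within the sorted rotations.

Answer: C$EFeB
1

Derivation:
All 6 rotations (rotation i = S[i:]+S[:i]):
  rot[0] = BeFEC$
  rot[1] = eFEC$B
  rot[2] = FEC$Be
  rot[3] = EC$BeF
  rot[4] = C$BeFE
  rot[5] = $BeFEC
Sorted (with $ < everything):
  sorted[0] = $BeFEC  (last char: 'C')
  sorted[1] = BeFEC$  (last char: '$')
  sorted[2] = C$BeFE  (last char: 'E')
  sorted[3] = EC$BeF  (last char: 'F')
  sorted[4] = FEC$Be  (last char: 'e')
  sorted[5] = eFEC$B  (last char: 'B')
Last column: C$EFeB
Original string S is at sorted index 1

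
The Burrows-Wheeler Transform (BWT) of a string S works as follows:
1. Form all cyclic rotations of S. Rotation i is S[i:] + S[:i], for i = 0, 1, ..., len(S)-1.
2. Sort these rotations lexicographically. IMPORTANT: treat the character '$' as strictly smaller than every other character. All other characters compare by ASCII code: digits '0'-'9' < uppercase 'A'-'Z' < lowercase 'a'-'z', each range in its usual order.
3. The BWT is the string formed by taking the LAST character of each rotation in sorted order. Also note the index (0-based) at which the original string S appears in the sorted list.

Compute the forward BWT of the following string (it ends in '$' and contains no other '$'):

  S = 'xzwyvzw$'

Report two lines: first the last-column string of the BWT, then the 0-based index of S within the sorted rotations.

Answer: wyzz$wvx
4

Derivation:
All 8 rotations (rotation i = S[i:]+S[:i]):
  rot[0] = xzwyvzw$
  rot[1] = zwyvzw$x
  rot[2] = wyvzw$xz
  rot[3] = yvzw$xzw
  rot[4] = vzw$xzwy
  rot[5] = zw$xzwyv
  rot[6] = w$xzwyvz
  rot[7] = $xzwyvzw
Sorted (with $ < everything):
  sorted[0] = $xzwyvzw  (last char: 'w')
  sorted[1] = vzw$xzwy  (last char: 'y')
  sorted[2] = w$xzwyvz  (last char: 'z')
  sorted[3] = wyvzw$xz  (last char: 'z')
  sorted[4] = xzwyvzw$  (last char: '$')
  sorted[5] = yvzw$xzw  (last char: 'w')
  sorted[6] = zw$xzwyv  (last char: 'v')
  sorted[7] = zwyvzw$x  (last char: 'x')
Last column: wyzz$wvx
Original string S is at sorted index 4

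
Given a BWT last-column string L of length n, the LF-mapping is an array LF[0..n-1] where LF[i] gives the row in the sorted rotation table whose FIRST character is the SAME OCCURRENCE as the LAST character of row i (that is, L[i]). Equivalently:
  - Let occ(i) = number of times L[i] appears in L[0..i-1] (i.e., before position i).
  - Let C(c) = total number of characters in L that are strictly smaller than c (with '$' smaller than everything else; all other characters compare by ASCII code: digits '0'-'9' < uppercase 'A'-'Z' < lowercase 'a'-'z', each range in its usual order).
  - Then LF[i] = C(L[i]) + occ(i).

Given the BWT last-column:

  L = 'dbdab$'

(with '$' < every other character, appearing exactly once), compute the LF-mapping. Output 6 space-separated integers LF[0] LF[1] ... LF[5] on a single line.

Answer: 4 2 5 1 3 0

Derivation:
Char counts: '$':1, 'a':1, 'b':2, 'd':2
C (first-col start): C('$')=0, C('a')=1, C('b')=2, C('d')=4
L[0]='d': occ=0, LF[0]=C('d')+0=4+0=4
L[1]='b': occ=0, LF[1]=C('b')+0=2+0=2
L[2]='d': occ=1, LF[2]=C('d')+1=4+1=5
L[3]='a': occ=0, LF[3]=C('a')+0=1+0=1
L[4]='b': occ=1, LF[4]=C('b')+1=2+1=3
L[5]='$': occ=0, LF[5]=C('$')+0=0+0=0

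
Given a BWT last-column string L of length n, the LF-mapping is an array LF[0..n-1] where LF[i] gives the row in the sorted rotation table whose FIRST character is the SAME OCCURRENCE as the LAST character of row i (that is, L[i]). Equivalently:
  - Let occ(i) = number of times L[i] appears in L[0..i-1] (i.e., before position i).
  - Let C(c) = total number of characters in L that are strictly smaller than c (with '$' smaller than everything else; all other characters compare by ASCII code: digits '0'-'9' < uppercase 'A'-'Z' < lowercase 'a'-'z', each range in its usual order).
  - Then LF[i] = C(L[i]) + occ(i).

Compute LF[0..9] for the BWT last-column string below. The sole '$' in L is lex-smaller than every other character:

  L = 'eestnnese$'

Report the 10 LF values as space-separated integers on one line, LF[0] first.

Answer: 1 2 7 9 5 6 3 8 4 0

Derivation:
Char counts: '$':1, 'e':4, 'n':2, 's':2, 't':1
C (first-col start): C('$')=0, C('e')=1, C('n')=5, C('s')=7, C('t')=9
L[0]='e': occ=0, LF[0]=C('e')+0=1+0=1
L[1]='e': occ=1, LF[1]=C('e')+1=1+1=2
L[2]='s': occ=0, LF[2]=C('s')+0=7+0=7
L[3]='t': occ=0, LF[3]=C('t')+0=9+0=9
L[4]='n': occ=0, LF[4]=C('n')+0=5+0=5
L[5]='n': occ=1, LF[5]=C('n')+1=5+1=6
L[6]='e': occ=2, LF[6]=C('e')+2=1+2=3
L[7]='s': occ=1, LF[7]=C('s')+1=7+1=8
L[8]='e': occ=3, LF[8]=C('e')+3=1+3=4
L[9]='$': occ=0, LF[9]=C('$')+0=0+0=0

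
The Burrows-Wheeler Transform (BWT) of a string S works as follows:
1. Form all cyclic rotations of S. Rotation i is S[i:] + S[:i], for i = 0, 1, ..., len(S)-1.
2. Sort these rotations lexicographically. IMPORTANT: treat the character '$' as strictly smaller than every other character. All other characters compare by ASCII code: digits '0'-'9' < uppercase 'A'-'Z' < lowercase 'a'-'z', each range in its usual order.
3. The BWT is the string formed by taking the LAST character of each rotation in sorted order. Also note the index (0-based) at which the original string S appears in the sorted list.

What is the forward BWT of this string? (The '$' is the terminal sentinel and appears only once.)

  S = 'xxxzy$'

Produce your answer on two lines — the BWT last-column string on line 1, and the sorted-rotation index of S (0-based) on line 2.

All 6 rotations (rotation i = S[i:]+S[:i]):
  rot[0] = xxxzy$
  rot[1] = xxzy$x
  rot[2] = xzy$xx
  rot[3] = zy$xxx
  rot[4] = y$xxxz
  rot[5] = $xxxzy
Sorted (with $ < everything):
  sorted[0] = $xxxzy  (last char: 'y')
  sorted[1] = xxxzy$  (last char: '$')
  sorted[2] = xxzy$x  (last char: 'x')
  sorted[3] = xzy$xx  (last char: 'x')
  sorted[4] = y$xxxz  (last char: 'z')
  sorted[5] = zy$xxx  (last char: 'x')
Last column: y$xxzx
Original string S is at sorted index 1

Answer: y$xxzx
1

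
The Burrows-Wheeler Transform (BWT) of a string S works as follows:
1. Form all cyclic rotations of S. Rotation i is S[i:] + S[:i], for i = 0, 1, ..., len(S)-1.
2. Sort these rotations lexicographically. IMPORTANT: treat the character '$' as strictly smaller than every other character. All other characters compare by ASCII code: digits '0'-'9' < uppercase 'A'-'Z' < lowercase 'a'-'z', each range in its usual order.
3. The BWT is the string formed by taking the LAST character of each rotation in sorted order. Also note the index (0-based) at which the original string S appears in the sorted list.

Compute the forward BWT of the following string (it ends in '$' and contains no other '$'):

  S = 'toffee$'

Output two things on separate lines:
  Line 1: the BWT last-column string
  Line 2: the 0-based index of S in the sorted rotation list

Answer: eeffot$
6

Derivation:
All 7 rotations (rotation i = S[i:]+S[:i]):
  rot[0] = toffee$
  rot[1] = offee$t
  rot[2] = ffee$to
  rot[3] = fee$tof
  rot[4] = ee$toff
  rot[5] = e$toffe
  rot[6] = $toffee
Sorted (with $ < everything):
  sorted[0] = $toffee  (last char: 'e')
  sorted[1] = e$toffe  (last char: 'e')
  sorted[2] = ee$toff  (last char: 'f')
  sorted[3] = fee$tof  (last char: 'f')
  sorted[4] = ffee$to  (last char: 'o')
  sorted[5] = offee$t  (last char: 't')
  sorted[6] = toffee$  (last char: '$')
Last column: eeffot$
Original string S is at sorted index 6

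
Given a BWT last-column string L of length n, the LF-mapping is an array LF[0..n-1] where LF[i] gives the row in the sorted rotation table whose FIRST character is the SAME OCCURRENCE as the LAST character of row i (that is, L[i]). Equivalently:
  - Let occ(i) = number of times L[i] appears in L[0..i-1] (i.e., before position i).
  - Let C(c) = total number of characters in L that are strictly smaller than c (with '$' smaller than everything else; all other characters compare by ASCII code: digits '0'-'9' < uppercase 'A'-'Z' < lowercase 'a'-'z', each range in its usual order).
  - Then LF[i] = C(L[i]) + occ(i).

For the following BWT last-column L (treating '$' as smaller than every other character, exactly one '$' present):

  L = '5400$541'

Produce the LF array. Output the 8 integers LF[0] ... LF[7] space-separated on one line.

Answer: 6 4 1 2 0 7 5 3

Derivation:
Char counts: '$':1, '0':2, '1':1, '4':2, '5':2
C (first-col start): C('$')=0, C('0')=1, C('1')=3, C('4')=4, C('5')=6
L[0]='5': occ=0, LF[0]=C('5')+0=6+0=6
L[1]='4': occ=0, LF[1]=C('4')+0=4+0=4
L[2]='0': occ=0, LF[2]=C('0')+0=1+0=1
L[3]='0': occ=1, LF[3]=C('0')+1=1+1=2
L[4]='$': occ=0, LF[4]=C('$')+0=0+0=0
L[5]='5': occ=1, LF[5]=C('5')+1=6+1=7
L[6]='4': occ=1, LF[6]=C('4')+1=4+1=5
L[7]='1': occ=0, LF[7]=C('1')+0=3+0=3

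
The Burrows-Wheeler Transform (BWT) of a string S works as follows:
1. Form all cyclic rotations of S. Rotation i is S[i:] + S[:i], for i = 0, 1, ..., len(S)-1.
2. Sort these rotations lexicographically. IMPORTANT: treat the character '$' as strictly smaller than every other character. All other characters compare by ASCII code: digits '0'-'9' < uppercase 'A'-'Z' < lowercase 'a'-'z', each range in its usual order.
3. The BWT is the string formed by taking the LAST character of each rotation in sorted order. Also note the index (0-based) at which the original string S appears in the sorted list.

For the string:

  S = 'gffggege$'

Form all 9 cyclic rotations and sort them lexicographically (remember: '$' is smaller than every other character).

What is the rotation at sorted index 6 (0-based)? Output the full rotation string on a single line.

All 9 rotations (rotation i = S[i:]+S[:i]):
  rot[0] = gffggege$
  rot[1] = ffggege$g
  rot[2] = fggege$gf
  rot[3] = ggege$gff
  rot[4] = gege$gffg
  rot[5] = ege$gffgg
  rot[6] = ge$gffgge
  rot[7] = e$gffggeg
  rot[8] = $gffggege
Sorted (with $ < everything):
  sorted[0] = $gffggege
  sorted[1] = e$gffggeg
  sorted[2] = ege$gffgg
  sorted[3] = ffggege$g
  sorted[4] = fggege$gf
  sorted[5] = ge$gffgge
  sorted[6] = gege$gffg
  sorted[7] = gffggege$
  sorted[8] = ggege$gff
sorted[6] = gege$gffg

Answer: gege$gffg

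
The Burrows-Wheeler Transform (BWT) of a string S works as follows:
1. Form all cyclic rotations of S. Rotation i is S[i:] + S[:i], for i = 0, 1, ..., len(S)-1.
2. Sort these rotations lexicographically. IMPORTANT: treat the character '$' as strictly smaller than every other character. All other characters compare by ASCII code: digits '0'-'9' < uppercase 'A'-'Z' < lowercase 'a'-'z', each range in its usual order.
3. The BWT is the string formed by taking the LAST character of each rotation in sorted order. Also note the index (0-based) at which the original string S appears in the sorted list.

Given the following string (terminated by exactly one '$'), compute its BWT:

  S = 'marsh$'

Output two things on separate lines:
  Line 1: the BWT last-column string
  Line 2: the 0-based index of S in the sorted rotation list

All 6 rotations (rotation i = S[i:]+S[:i]):
  rot[0] = marsh$
  rot[1] = arsh$m
  rot[2] = rsh$ma
  rot[3] = sh$mar
  rot[4] = h$mars
  rot[5] = $marsh
Sorted (with $ < everything):
  sorted[0] = $marsh  (last char: 'h')
  sorted[1] = arsh$m  (last char: 'm')
  sorted[2] = h$mars  (last char: 's')
  sorted[3] = marsh$  (last char: '$')
  sorted[4] = rsh$ma  (last char: 'a')
  sorted[5] = sh$mar  (last char: 'r')
Last column: hms$ar
Original string S is at sorted index 3

Answer: hms$ar
3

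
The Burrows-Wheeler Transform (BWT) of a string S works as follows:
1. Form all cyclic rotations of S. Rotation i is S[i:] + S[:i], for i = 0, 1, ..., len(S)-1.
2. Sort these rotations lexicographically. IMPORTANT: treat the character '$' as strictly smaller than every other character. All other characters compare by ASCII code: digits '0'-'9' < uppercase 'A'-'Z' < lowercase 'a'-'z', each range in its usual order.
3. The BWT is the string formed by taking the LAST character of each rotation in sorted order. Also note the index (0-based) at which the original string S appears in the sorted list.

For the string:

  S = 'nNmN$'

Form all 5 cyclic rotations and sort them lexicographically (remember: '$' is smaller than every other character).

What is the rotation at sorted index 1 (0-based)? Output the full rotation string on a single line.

Answer: N$nNm

Derivation:
All 5 rotations (rotation i = S[i:]+S[:i]):
  rot[0] = nNmN$
  rot[1] = NmN$n
  rot[2] = mN$nN
  rot[3] = N$nNm
  rot[4] = $nNmN
Sorted (with $ < everything):
  sorted[0] = $nNmN
  sorted[1] = N$nNm
  sorted[2] = NmN$n
  sorted[3] = mN$nN
  sorted[4] = nNmN$
sorted[1] = N$nNm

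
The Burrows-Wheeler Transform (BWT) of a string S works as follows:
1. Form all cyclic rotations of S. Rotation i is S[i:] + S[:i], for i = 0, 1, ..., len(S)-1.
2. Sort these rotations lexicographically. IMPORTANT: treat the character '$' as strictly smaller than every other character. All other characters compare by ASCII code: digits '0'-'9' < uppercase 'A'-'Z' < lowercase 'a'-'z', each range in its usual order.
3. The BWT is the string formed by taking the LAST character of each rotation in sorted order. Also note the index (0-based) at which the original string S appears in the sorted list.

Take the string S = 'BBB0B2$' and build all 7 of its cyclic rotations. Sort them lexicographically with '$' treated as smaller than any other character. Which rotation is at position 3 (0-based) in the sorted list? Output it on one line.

Answer: B0B2$BB

Derivation:
All 7 rotations (rotation i = S[i:]+S[:i]):
  rot[0] = BBB0B2$
  rot[1] = BB0B2$B
  rot[2] = B0B2$BB
  rot[3] = 0B2$BBB
  rot[4] = B2$BBB0
  rot[5] = 2$BBB0B
  rot[6] = $BBB0B2
Sorted (with $ < everything):
  sorted[0] = $BBB0B2
  sorted[1] = 0B2$BBB
  sorted[2] = 2$BBB0B
  sorted[3] = B0B2$BB
  sorted[4] = B2$BBB0
  sorted[5] = BB0B2$B
  sorted[6] = BBB0B2$
sorted[3] = B0B2$BB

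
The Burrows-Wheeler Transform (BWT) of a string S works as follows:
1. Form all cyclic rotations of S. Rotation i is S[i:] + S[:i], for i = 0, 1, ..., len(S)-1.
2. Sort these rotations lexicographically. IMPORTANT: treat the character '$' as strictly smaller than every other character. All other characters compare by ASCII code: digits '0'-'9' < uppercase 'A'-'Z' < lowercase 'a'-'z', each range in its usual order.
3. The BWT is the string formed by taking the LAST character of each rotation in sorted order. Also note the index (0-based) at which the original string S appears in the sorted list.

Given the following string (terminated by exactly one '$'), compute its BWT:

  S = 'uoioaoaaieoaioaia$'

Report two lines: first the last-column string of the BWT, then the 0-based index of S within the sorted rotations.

Answer: aiooaooiaaaoaieiu$
17

Derivation:
All 18 rotations (rotation i = S[i:]+S[:i]):
  rot[0] = uoioaoaaieoaioaia$
  rot[1] = oioaoaaieoaioaia$u
  rot[2] = ioaoaaieoaioaia$uo
  rot[3] = oaoaaieoaioaia$uoi
  rot[4] = aoaaieoaioaia$uoio
  rot[5] = oaaieoaioaia$uoioa
  rot[6] = aaieoaioaia$uoioao
  rot[7] = aieoaioaia$uoioaoa
  rot[8] = ieoaioaia$uoioaoaa
  rot[9] = eoaioaia$uoioaoaai
  rot[10] = oaioaia$uoioaoaaie
  rot[11] = aioaia$uoioaoaaieo
  rot[12] = ioaia$uoioaoaaieoa
  rot[13] = oaia$uoioaoaaieoai
  rot[14] = aia$uoioaoaaieoaio
  rot[15] = ia$uoioaoaaieoaioa
  rot[16] = a$uoioaoaaieoaioai
  rot[17] = $uoioaoaaieoaioaia
Sorted (with $ < everything):
  sorted[0] = $uoioaoaaieoaioaia  (last char: 'a')
  sorted[1] = a$uoioaoaaieoaioai  (last char: 'i')
  sorted[2] = aaieoaioaia$uoioao  (last char: 'o')
  sorted[3] = aia$uoioaoaaieoaio  (last char: 'o')
  sorted[4] = aieoaioaia$uoioaoa  (last char: 'a')
  sorted[5] = aioaia$uoioaoaaieo  (last char: 'o')
  sorted[6] = aoaaieoaioaia$uoio  (last char: 'o')
  sorted[7] = eoaioaia$uoioaoaai  (last char: 'i')
  sorted[8] = ia$uoioaoaaieoaioa  (last char: 'a')
  sorted[9] = ieoaioaia$uoioaoaa  (last char: 'a')
  sorted[10] = ioaia$uoioaoaaieoa  (last char: 'a')
  sorted[11] = ioaoaaieoaioaia$uo  (last char: 'o')
  sorted[12] = oaaieoaioaia$uoioa  (last char: 'a')
  sorted[13] = oaia$uoioaoaaieoai  (last char: 'i')
  sorted[14] = oaioaia$uoioaoaaie  (last char: 'e')
  sorted[15] = oaoaaieoaioaia$uoi  (last char: 'i')
  sorted[16] = oioaoaaieoaioaia$u  (last char: 'u')
  sorted[17] = uoioaoaaieoaioaia$  (last char: '$')
Last column: aiooaooiaaaoaieiu$
Original string S is at sorted index 17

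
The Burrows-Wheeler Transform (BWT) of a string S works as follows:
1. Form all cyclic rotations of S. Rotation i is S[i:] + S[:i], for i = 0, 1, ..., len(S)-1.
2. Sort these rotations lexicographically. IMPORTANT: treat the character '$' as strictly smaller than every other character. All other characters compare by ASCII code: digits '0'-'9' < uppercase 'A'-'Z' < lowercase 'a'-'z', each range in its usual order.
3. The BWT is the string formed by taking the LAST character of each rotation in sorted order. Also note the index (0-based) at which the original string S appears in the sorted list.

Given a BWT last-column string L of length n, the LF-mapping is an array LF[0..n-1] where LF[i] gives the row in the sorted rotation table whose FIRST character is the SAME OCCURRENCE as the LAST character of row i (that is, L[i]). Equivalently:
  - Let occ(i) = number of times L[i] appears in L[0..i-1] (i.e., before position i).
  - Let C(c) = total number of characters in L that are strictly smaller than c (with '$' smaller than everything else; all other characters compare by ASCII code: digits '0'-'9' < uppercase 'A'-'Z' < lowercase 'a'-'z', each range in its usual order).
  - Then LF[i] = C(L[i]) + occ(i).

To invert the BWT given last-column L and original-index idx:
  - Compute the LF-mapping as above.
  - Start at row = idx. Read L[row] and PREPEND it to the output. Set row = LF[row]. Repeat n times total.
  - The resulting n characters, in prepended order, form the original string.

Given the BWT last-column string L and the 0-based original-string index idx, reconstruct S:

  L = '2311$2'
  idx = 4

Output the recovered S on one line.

LF mapping: 3 5 1 2 0 4
Walk LF starting at row 4, prepending L[row]:
  step 1: row=4, L[4]='$', prepend. Next row=LF[4]=0
  step 2: row=0, L[0]='2', prepend. Next row=LF[0]=3
  step 3: row=3, L[3]='1', prepend. Next row=LF[3]=2
  step 4: row=2, L[2]='1', prepend. Next row=LF[2]=1
  step 5: row=1, L[1]='3', prepend. Next row=LF[1]=5
  step 6: row=5, L[5]='2', prepend. Next row=LF[5]=4
Reversed output: 23112$

Answer: 23112$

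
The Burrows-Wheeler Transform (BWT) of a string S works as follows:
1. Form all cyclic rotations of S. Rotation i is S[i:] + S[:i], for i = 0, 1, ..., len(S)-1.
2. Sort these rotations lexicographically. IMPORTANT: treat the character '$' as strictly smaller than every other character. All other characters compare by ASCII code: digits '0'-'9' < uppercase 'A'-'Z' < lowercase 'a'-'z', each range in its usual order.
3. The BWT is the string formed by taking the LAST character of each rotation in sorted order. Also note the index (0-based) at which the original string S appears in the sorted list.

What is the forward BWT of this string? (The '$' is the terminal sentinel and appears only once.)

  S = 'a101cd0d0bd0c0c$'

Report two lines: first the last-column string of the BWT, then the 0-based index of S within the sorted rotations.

All 16 rotations (rotation i = S[i:]+S[:i]):
  rot[0] = a101cd0d0bd0c0c$
  rot[1] = 101cd0d0bd0c0c$a
  rot[2] = 01cd0d0bd0c0c$a1
  rot[3] = 1cd0d0bd0c0c$a10
  rot[4] = cd0d0bd0c0c$a101
  rot[5] = d0d0bd0c0c$a101c
  rot[6] = 0d0bd0c0c$a101cd
  rot[7] = d0bd0c0c$a101cd0
  rot[8] = 0bd0c0c$a101cd0d
  rot[9] = bd0c0c$a101cd0d0
  rot[10] = d0c0c$a101cd0d0b
  rot[11] = 0c0c$a101cd0d0bd
  rot[12] = c0c$a101cd0d0bd0
  rot[13] = 0c$a101cd0d0bd0c
  rot[14] = c$a101cd0d0bd0c0
  rot[15] = $a101cd0d0bd0c0c
Sorted (with $ < everything):
  sorted[0] = $a101cd0d0bd0c0c  (last char: 'c')
  sorted[1] = 01cd0d0bd0c0c$a1  (last char: '1')
  sorted[2] = 0bd0c0c$a101cd0d  (last char: 'd')
  sorted[3] = 0c$a101cd0d0bd0c  (last char: 'c')
  sorted[4] = 0c0c$a101cd0d0bd  (last char: 'd')
  sorted[5] = 0d0bd0c0c$a101cd  (last char: 'd')
  sorted[6] = 101cd0d0bd0c0c$a  (last char: 'a')
  sorted[7] = 1cd0d0bd0c0c$a10  (last char: '0')
  sorted[8] = a101cd0d0bd0c0c$  (last char: '$')
  sorted[9] = bd0c0c$a101cd0d0  (last char: '0')
  sorted[10] = c$a101cd0d0bd0c0  (last char: '0')
  sorted[11] = c0c$a101cd0d0bd0  (last char: '0')
  sorted[12] = cd0d0bd0c0c$a101  (last char: '1')
  sorted[13] = d0bd0c0c$a101cd0  (last char: '0')
  sorted[14] = d0c0c$a101cd0d0b  (last char: 'b')
  sorted[15] = d0d0bd0c0c$a101c  (last char: 'c')
Last column: c1dcdda0$00010bc
Original string S is at sorted index 8

Answer: c1dcdda0$00010bc
8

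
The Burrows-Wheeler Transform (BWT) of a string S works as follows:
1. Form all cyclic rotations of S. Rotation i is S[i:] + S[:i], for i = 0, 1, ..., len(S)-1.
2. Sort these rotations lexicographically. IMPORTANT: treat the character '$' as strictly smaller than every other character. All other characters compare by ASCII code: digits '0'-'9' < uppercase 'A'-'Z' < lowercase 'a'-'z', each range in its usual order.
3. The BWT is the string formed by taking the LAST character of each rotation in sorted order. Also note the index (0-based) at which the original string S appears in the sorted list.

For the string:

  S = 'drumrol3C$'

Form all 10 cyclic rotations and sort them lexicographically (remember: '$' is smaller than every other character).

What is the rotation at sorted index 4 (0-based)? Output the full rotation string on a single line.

Answer: l3C$drumro

Derivation:
All 10 rotations (rotation i = S[i:]+S[:i]):
  rot[0] = drumrol3C$
  rot[1] = rumrol3C$d
  rot[2] = umrol3C$dr
  rot[3] = mrol3C$dru
  rot[4] = rol3C$drum
  rot[5] = ol3C$drumr
  rot[6] = l3C$drumro
  rot[7] = 3C$drumrol
  rot[8] = C$drumrol3
  rot[9] = $drumrol3C
Sorted (with $ < everything):
  sorted[0] = $drumrol3C
  sorted[1] = 3C$drumrol
  sorted[2] = C$drumrol3
  sorted[3] = drumrol3C$
  sorted[4] = l3C$drumro
  sorted[5] = mrol3C$dru
  sorted[6] = ol3C$drumr
  sorted[7] = rol3C$drum
  sorted[8] = rumrol3C$d
  sorted[9] = umrol3C$dr
sorted[4] = l3C$drumro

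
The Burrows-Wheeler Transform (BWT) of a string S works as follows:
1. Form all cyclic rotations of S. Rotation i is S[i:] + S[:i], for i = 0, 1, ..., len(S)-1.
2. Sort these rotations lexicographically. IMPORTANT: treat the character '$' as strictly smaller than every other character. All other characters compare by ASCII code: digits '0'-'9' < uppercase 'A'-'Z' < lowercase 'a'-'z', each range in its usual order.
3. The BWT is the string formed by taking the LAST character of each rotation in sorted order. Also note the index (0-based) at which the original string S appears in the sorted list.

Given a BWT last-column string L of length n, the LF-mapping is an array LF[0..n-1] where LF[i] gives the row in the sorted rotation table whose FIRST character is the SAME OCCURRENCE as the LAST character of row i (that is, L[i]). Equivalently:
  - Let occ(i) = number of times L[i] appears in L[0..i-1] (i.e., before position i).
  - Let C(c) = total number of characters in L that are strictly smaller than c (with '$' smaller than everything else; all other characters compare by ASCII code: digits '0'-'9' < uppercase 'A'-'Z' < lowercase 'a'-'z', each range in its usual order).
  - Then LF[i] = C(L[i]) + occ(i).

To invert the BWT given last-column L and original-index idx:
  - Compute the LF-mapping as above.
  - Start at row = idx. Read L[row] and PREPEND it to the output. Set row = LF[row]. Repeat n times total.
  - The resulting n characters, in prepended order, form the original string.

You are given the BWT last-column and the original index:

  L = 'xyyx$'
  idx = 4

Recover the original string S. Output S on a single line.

Answer: yxyx$

Derivation:
LF mapping: 1 3 4 2 0
Walk LF starting at row 4, prepending L[row]:
  step 1: row=4, L[4]='$', prepend. Next row=LF[4]=0
  step 2: row=0, L[0]='x', prepend. Next row=LF[0]=1
  step 3: row=1, L[1]='y', prepend. Next row=LF[1]=3
  step 4: row=3, L[3]='x', prepend. Next row=LF[3]=2
  step 5: row=2, L[2]='y', prepend. Next row=LF[2]=4
Reversed output: yxyx$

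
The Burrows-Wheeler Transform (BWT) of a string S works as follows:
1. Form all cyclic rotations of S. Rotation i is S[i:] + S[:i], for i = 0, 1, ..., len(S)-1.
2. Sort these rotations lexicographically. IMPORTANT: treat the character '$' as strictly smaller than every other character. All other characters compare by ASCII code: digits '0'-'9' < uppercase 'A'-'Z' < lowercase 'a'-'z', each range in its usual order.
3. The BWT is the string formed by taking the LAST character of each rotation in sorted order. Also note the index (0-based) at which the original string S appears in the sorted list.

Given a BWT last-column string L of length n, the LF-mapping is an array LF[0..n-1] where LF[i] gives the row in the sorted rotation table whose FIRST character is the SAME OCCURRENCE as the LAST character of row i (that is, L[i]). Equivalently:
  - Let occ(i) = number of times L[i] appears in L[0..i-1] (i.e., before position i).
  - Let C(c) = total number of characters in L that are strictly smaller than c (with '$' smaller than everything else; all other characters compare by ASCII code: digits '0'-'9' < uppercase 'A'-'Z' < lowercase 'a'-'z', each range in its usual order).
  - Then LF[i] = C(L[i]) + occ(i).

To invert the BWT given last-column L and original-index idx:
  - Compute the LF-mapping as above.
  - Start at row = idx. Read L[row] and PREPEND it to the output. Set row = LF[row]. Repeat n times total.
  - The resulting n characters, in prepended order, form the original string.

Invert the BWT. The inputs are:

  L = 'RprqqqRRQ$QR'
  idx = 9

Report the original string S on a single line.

Answer: qRRrQqRpQqR$

Derivation:
LF mapping: 3 7 11 8 9 10 4 5 1 0 2 6
Walk LF starting at row 9, prepending L[row]:
  step 1: row=9, L[9]='$', prepend. Next row=LF[9]=0
  step 2: row=0, L[0]='R', prepend. Next row=LF[0]=3
  step 3: row=3, L[3]='q', prepend. Next row=LF[3]=8
  step 4: row=8, L[8]='Q', prepend. Next row=LF[8]=1
  step 5: row=1, L[1]='p', prepend. Next row=LF[1]=7
  step 6: row=7, L[7]='R', prepend. Next row=LF[7]=5
  step 7: row=5, L[5]='q', prepend. Next row=LF[5]=10
  step 8: row=10, L[10]='Q', prepend. Next row=LF[10]=2
  step 9: row=2, L[2]='r', prepend. Next row=LF[2]=11
  step 10: row=11, L[11]='R', prepend. Next row=LF[11]=6
  step 11: row=6, L[6]='R', prepend. Next row=LF[6]=4
  step 12: row=4, L[4]='q', prepend. Next row=LF[4]=9
Reversed output: qRRrQqRpQqR$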